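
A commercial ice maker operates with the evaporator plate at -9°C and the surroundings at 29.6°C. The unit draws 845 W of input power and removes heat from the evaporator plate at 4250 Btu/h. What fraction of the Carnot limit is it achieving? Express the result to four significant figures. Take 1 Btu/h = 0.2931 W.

0.2154

Converting, Q̇_C = 4250 Btu/h = 1246 W, so COP_actual = Q̇_C/Ẇ = 1246/845.0 = 1.474.
In absolute terms T_C = 264.15 K and T_H = 302.75 K, so ΔT = 38.60 K.
COP_Carnot = T_C/ΔT = 264.15/38.60 = 6.843.
η_II = COP_actual/COP_Carnot = 1.474/6.843 = 0.2154.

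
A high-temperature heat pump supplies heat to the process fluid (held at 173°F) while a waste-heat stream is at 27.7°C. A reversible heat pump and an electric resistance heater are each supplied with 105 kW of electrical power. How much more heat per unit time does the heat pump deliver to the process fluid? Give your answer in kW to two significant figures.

In absolute terms T_C = 300.85 K and T_H = 351.48 K, so ΔT = 50.63 K.
COP_Carnot = T_H/ΔT = 351.48/50.63 = 6.942.
The heat pump delivers Q̇_H = COP × Ẇ = 728.9 kW; the resistance heater delivers Ẇ = 105.0 kW.
Extra = (COP − 1)·Ẇ = 623.9 kW.

620 kW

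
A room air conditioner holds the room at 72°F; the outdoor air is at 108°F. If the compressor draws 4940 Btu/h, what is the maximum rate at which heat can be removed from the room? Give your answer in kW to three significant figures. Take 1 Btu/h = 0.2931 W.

21.4 kW

In absolute terms T_C = 295.37 K and T_H = 315.37 K, so ΔT = 20.00 K.
COP_Carnot = T_C/ΔT = 295.37/20.00 = 14.77.
Q̇_max = COP_Carnot × Ẇ = 14.77 × 4940 Btu/h = 72960 Btu/h = 21.38 kW.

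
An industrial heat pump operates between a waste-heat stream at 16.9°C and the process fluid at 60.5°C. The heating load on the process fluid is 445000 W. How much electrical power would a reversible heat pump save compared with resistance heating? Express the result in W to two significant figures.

In absolute terms T_C = 290.05 K and T_H = 333.65 K, so ΔT = 43.60 K.
COP_Carnot = T_H/ΔT = 333.65/43.60 = 7.653.
Resistance heating needs Ẇ_res = Q̇_H = 445000 W; the reversible heat pump needs only Ẇ_hp = Q̇_H/COP = 58150 W.
Saving = 445000 − 58150 = 386800 W.

390000 W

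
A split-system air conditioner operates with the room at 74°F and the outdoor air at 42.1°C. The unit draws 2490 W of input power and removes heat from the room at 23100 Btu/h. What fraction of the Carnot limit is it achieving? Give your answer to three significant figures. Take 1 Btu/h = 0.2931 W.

Converting, Q̇_C = 23100 Btu/h = 6771 W, so COP_actual = Q̇_C/Ẇ = 6771/2490 = 2.719.
In absolute terms T_C = 296.48 K and T_H = 315.25 K, so ΔT = 18.77 K.
COP_Carnot = T_C/ΔT = 296.48/18.77 = 15.80.
η_II = COP_actual/COP_Carnot = 2.719/15.80 = 0.1721.

0.172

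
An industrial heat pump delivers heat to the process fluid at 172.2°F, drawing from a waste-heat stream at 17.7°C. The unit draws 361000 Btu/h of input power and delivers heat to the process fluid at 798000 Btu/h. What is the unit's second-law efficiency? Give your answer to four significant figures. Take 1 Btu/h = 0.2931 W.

COP_actual = Q̇_H/Ẇ = 798000/361000 = 2.211.
In absolute terms T_C = 290.85 K and T_H = 351.04 K, so ΔT = 60.19 K.
COP_Carnot = T_H/ΔT = 351.04/60.19 = 5.832.
η_II = COP_actual/COP_Carnot = 2.211/5.832 = 0.3790.

0.3790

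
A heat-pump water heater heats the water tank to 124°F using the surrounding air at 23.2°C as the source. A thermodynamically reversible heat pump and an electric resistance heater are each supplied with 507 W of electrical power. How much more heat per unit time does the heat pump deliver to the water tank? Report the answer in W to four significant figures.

In absolute terms T_C = 296.35 K and T_H = 324.26 K, so ΔT = 27.91 K.
COP_Carnot = T_H/ΔT = 324.26/27.91 = 11.62.
The heat pump delivers Q̇_H = COP × Ẇ = 5890 W; the resistance heater delivers Ẇ = 507.0 W.
Extra = (COP − 1)·Ẇ = 5383 W.

5383 W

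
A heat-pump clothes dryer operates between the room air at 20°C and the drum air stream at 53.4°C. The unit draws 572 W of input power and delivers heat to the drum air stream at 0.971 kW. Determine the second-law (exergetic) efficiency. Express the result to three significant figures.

0.174

Converting, Q̇_H = 0.9710 kW = 971.0 W, so COP_actual = Q̇_H/Ẇ = 971.0/572.0 = 1.698.
In absolute terms T_C = 293.15 K and T_H = 326.55 K, so ΔT = 33.40 K.
COP_Carnot = T_H/ΔT = 326.55/33.40 = 9.777.
η_II = COP_actual/COP_Carnot = 1.698/9.777 = 0.1736.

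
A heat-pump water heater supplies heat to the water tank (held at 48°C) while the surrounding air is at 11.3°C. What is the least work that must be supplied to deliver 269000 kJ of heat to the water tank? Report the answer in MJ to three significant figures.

30.7 MJ

In absolute terms T_C = 284.45 K and T_H = 321.15 K, so ΔT = 36.70 K.
The reversible limit is COP_HP = T_H/ΔT = 8.751, so W_min = Q_H/COP = Q_H·ΔT/T_H.
W_min = 269000 × 36.70/321.15 = 30740 kJ = 30.74 MJ.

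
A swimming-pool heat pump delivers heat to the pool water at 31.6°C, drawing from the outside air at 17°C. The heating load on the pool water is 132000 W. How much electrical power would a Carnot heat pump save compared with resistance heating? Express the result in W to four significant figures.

125700 W

In absolute terms T_C = 290.15 K and T_H = 304.75 K, so ΔT = 14.60 K.
COP_Carnot = T_H/ΔT = 304.75/14.60 = 20.87.
Resistance heating needs Ẇ_res = Q̇_H = 132000 W; the reversible heat pump needs only Ẇ_hp = Q̇_H/COP = 6324 W.
Saving = 132000 − 6324 = 125700 W.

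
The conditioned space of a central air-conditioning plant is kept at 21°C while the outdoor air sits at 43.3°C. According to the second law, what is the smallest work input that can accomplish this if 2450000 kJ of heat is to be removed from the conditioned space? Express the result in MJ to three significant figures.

In absolute terms T_C = 294.15 K and T_H = 316.45 K, so ΔT = 22.30 K.
The reversible limit is COP_R = T_C/ΔT = 13.19, so W_min = Q_C/COP = Q_C·ΔT/T_C.
W_min = 2450000 × 22.30/294.15 = 185700 kJ = 185.7 MJ.

186 MJ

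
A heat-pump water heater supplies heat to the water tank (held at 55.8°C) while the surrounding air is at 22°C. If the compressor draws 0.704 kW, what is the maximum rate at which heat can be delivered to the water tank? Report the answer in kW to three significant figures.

In absolute terms T_C = 295.15 K and T_H = 328.95 K, so ΔT = 33.80 K.
COP_Carnot = T_H/ΔT = 328.95/33.80 = 9.732.
Q̇_max = COP_Carnot × Ẇ = 9.732 × 0.7040 kW = 6.852 kW.

6.85 kW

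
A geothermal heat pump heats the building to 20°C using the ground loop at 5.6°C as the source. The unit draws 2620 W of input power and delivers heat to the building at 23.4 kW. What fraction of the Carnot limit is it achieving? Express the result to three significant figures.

0.439

Converting, Q̇_H = 23.40 kW = 23400 W, so COP_actual = Q̇_H/Ẇ = 23400/2620 = 8.931.
In absolute terms T_C = 278.75 K and T_H = 293.15 K, so ΔT = 14.40 K.
COP_Carnot = T_H/ΔT = 293.15/14.40 = 20.36.
η_II = COP_actual/COP_Carnot = 8.931/20.36 = 0.4387.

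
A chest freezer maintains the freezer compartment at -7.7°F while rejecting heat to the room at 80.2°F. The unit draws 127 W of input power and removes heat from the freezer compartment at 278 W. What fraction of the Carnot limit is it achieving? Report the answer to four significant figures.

COP_actual = Q̇_C/Ẇ = 278.0/127.0 = 2.189.
In absolute terms T_C = 251.09 K and T_H = 299.93 K, so ΔT = 48.83 K.
COP_Carnot = T_C/ΔT = 251.09/48.83 = 5.142.
η_II = COP_actual/COP_Carnot = 2.189/5.142 = 0.4257.

0.4257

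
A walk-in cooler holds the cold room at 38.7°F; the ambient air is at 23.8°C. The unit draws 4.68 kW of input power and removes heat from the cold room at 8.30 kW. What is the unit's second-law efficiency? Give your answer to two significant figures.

0.13

COP_actual = Q̇_C/Ẇ = 8.300/4.680 = 1.774.
In absolute terms T_C = 276.87 K and T_H = 296.95 K, so ΔT = 20.08 K.
COP_Carnot = T_C/ΔT = 276.87/20.08 = 13.79.
η_II = COP_actual/COP_Carnot = 1.774/13.79 = 0.1286.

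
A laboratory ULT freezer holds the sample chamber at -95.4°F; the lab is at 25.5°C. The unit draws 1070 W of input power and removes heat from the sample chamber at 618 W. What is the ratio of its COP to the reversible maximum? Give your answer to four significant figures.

COP_actual = Q̇_C/Ẇ = 618.0/1070 = 0.5776.
In absolute terms T_C = 202.37 K and T_H = 298.65 K, so ΔT = 96.28 K.
COP_Carnot = T_C/ΔT = 202.37/96.28 = 2.102.
η_II = COP_actual/COP_Carnot = 0.5776/2.102 = 0.2748.

0.2748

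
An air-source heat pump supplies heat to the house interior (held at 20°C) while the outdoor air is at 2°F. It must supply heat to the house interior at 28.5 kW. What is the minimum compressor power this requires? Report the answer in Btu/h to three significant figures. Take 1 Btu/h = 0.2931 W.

In absolute terms T_C = 256.48 K and T_H = 293.15 K, so ΔT = 36.67 K.
COP_Carnot = T_H/ΔT = 293.15/36.67 = 7.995.
Ẇ_min = Q̇/COP_Carnot = 28.50/7.995 = 3.565 kW = 12160 Btu/h.

12200 Btu/h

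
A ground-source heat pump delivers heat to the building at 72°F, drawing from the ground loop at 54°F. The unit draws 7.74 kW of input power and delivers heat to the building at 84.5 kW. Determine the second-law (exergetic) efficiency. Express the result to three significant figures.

COP_actual = Q̇_H/Ẇ = 84.50/7.740 = 10.92.
In absolute terms T_C = 285.37 K and T_H = 295.37 K, so ΔT = 10.00 K.
COP_Carnot = T_H/ΔT = 295.37/10.00 = 29.54.
η_II = COP_actual/COP_Carnot = 10.92/29.54 = 0.3696.

0.370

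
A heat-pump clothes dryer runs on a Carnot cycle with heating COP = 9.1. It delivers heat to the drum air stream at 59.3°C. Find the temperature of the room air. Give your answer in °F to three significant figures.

73.0 °F

COP_HP = T_H/(T_H − T_C) gives T_H − T_C = T_H/COP.
With T_H = 332.45 K, T_C = 332.45 × (1 − 1/9.1) = 295.92 K.
Converting, 295.92 K = 72.98°F.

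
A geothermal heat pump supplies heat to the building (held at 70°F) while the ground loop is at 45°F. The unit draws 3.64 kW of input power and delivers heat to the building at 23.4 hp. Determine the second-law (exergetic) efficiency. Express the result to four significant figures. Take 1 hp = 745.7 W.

0.2263

Converting, Q̇_H = 23.40 hp = 17.45 kW, so COP_actual = Q̇_H/Ẇ = 17.45/3.640 = 4.794.
In absolute terms T_C = 280.37 K and T_H = 294.26 K, so ΔT = 13.89 K.
COP_Carnot = T_H/ΔT = 294.26/13.89 = 21.19.
η_II = COP_actual/COP_Carnot = 4.794/21.19 = 0.2263.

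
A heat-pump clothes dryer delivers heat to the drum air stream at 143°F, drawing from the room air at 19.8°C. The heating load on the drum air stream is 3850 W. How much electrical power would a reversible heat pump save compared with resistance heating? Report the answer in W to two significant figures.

3400 W

In absolute terms T_C = 292.95 K and T_H = 334.82 K, so ΔT = 41.87 K.
COP_Carnot = T_H/ΔT = 334.82/41.87 = 7.997.
Resistance heating needs Ẇ_res = Q̇_H = 3850 W; the reversible heat pump needs only Ẇ_hp = Q̇_H/COP = 481.4 W.
Saving = 3850 − 481.4 = 3369 W.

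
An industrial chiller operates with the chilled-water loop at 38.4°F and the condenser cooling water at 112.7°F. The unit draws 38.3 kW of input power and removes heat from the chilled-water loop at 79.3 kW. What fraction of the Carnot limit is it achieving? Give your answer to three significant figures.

COP_actual = Q̇_C/Ẇ = 79.30/38.30 = 2.070.
In absolute terms T_C = 276.71 K and T_H = 317.98 K, so ΔT = 41.28 K.
COP_Carnot = T_C/ΔT = 276.71/41.28 = 6.703.
η_II = COP_actual/COP_Carnot = 2.070/6.703 = 0.3089.

0.309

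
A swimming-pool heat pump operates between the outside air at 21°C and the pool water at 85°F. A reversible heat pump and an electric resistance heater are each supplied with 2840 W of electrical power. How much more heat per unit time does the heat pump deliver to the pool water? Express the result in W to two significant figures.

In absolute terms T_C = 294.15 K and T_H = 302.59 K, so ΔT = 8.444 K.
COP_Carnot = T_H/ΔT = 302.59/8.444 = 35.83.
The heat pump delivers Q̇_H = COP × Ẇ = 101800 W; the resistance heater delivers Ẇ = 2840 W.
Extra = (COP − 1)·Ẇ = 98930 W.

99000 W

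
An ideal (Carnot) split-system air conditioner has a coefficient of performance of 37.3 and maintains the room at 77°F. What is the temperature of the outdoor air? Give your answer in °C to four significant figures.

32.99 °C

COP_R = T_C/(T_H − T_C) gives T_H − T_C = T_C/COP.
With T_C = 298.15 K, T_H = 298.15 × (1 + 1/37.3) = 306.14 K.
Converting, 306.14 K = 32.99°C.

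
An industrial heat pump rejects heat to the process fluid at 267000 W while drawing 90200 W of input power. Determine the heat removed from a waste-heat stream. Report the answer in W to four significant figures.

For a cyclic device the first law requires Q̇_H = Q̇_C + Ẇ.
Q̇_C = Q̇_H − Ẇ = 176800 W.

176800 W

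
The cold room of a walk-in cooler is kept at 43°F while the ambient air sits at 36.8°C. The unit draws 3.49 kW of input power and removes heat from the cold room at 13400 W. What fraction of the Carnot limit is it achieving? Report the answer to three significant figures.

0.422

Converting, Q̇_C = 13400 W = 13.40 kW, so COP_actual = Q̇_C/Ẇ = 13.40/3.490 = 3.840.
In absolute terms T_C = 279.26 K and T_H = 309.95 K, so ΔT = 30.69 K.
COP_Carnot = T_C/ΔT = 279.26/30.69 = 9.100.
η_II = COP_actual/COP_Carnot = 3.840/9.100 = 0.4219.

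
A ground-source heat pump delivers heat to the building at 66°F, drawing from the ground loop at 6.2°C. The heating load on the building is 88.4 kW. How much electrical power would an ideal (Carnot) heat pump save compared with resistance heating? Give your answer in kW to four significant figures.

In absolute terms T_C = 279.35 K and T_H = 292.04 K, so ΔT = 12.69 K.
COP_Carnot = T_H/ΔT = 292.04/12.69 = 23.02.
Resistance heating needs Ẇ_res = Q̇_H = 88.40 kW; the reversible heat pump needs only Ẇ_hp = Q̇_H/COP = 3.841 kW.
Saving = 88.40 − 3.841 = 84.56 kW.

84.56 kW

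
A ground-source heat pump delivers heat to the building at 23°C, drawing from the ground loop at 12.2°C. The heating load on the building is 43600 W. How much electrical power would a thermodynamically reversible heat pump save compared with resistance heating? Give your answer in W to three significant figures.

In absolute terms T_C = 285.35 K and T_H = 296.15 K, so ΔT = 10.80 K.
COP_Carnot = T_H/ΔT = 296.15/10.80 = 27.42.
Resistance heating needs Ẇ_res = Q̇_H = 43600 W; the reversible heat pump needs only Ẇ_hp = Q̇_H/COP = 1590 W.
Saving = 43600 − 1590 = 42010 W.

42000 W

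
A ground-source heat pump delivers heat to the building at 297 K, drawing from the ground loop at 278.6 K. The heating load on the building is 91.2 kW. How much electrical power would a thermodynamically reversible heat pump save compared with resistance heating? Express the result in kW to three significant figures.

85.5 kW

The reservoir spacing is ΔT = 297 − 278.6 = 18.40 K.
COP_Carnot = T_H/ΔT = 297.00/18.40 = 16.14.
Resistance heating needs Ẇ_res = Q̇_H = 91.20 kW; the reversible heat pump needs only Ẇ_hp = Q̇_H/COP = 5.650 kW.
Saving = 91.20 − 5.650 = 85.55 kW.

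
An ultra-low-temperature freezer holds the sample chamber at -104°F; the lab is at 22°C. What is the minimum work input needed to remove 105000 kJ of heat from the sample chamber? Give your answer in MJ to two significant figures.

In absolute terms T_C = 197.59 K and T_H = 295.15 K, so ΔT = 97.56 K.
The reversible limit is COP_R = T_C/ΔT = 2.025, so W_min = Q_C/COP = Q_C·ΔT/T_C.
W_min = 105000 × 97.56/197.59 = 51840 kJ = 51.84 MJ.

52 MJ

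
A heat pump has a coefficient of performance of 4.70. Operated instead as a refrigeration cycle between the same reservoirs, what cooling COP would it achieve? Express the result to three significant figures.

Since Q_H = Q_C + W for any cycle, COP_R = Q_C/W = Q_H/W − 1.
COP_R = 4.70 − 1 = 3.70.

3.70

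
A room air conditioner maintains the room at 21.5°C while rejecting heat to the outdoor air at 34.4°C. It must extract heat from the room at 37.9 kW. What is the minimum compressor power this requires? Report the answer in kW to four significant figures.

In absolute terms T_C = 294.65 K and T_H = 307.55 K, so ΔT = 12.90 K.
COP_Carnot = T_C/ΔT = 294.65/12.90 = 22.84.
Ẇ_min = Q̇/COP_Carnot = 37.90/22.84 = 1.659 kW.

1.659 kW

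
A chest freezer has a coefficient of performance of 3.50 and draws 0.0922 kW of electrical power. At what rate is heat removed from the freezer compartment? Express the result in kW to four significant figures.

0.3227 kW

Q̇_C = COP × Ẇ = 3.50 × 0.09220 = 0.3227 kW.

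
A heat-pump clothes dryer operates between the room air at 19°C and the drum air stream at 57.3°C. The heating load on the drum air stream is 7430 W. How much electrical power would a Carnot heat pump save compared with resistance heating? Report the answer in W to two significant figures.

In absolute terms T_C = 292.15 K and T_H = 330.45 K, so ΔT = 38.30 K.
COP_Carnot = T_H/ΔT = 330.45/38.30 = 8.628.
Resistance heating needs Ẇ_res = Q̇_H = 7430 W; the reversible heat pump needs only Ẇ_hp = Q̇_H/COP = 861.2 W.
Saving = 7430 − 861.2 = 6569 W.

6600 W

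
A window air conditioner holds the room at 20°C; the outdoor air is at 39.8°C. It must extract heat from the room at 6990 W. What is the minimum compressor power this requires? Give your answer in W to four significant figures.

472.1 W

In absolute terms T_C = 293.15 K and T_H = 312.95 K, so ΔT = 19.80 K.
COP_Carnot = T_C/ΔT = 293.15/19.80 = 14.81.
Ẇ_min = Q̇/COP_Carnot = 6990/14.81 = 472.1 W.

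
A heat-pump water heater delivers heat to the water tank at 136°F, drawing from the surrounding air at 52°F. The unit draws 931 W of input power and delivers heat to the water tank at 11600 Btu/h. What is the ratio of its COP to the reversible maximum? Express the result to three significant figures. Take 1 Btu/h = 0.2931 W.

Converting, Q̇_H = 11600 Btu/h = 3400 W, so COP_actual = Q̇_H/Ẇ = 3400/931.0 = 3.652.
In absolute terms T_C = 284.26 K and T_H = 330.93 K, so ΔT = 46.67 K.
COP_Carnot = T_H/ΔT = 330.93/46.67 = 7.091.
η_II = COP_actual/COP_Carnot = 3.652/7.091 = 0.5150.

0.515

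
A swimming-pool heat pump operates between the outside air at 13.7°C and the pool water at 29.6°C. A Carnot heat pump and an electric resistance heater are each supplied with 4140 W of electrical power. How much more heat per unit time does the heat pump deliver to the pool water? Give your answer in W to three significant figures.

74700 W

In absolute terms T_C = 286.85 K and T_H = 302.75 K, so ΔT = 15.90 K.
COP_Carnot = T_H/ΔT = 302.75/15.90 = 19.04.
The heat pump delivers Q̇_H = COP × Ẇ = 78830 W; the resistance heater delivers Ẇ = 4140 W.
Extra = (COP − 1)·Ẇ = 74690 W.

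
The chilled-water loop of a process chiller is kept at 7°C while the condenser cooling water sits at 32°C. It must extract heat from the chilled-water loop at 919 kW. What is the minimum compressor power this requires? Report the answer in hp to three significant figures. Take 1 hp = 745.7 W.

In absolute terms T_C = 280.15 K and T_H = 305.15 K, so ΔT = 25.00 K.
COP_Carnot = T_C/ΔT = 280.15/25.00 = 11.21.
Ẇ_min = Q̇/COP_Carnot = 919.0/11.21 = 82.01 kW = 110.0 hp.

110 hp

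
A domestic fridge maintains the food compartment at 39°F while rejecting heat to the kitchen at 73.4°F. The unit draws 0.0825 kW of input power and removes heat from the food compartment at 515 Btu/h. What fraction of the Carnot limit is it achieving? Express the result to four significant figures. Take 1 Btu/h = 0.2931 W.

0.1262

Converting, Q̇_C = 515.0 Btu/h = 0.1509 kW, so COP_actual = Q̇_C/Ẇ = 0.1509/0.08250 = 1.830.
In absolute terms T_C = 277.04 K and T_H = 296.15 K, so ΔT = 19.11 K.
COP_Carnot = T_C/ΔT = 277.04/19.11 = 14.50.
η_II = COP_actual/COP_Carnot = 1.830/14.50 = 0.1262.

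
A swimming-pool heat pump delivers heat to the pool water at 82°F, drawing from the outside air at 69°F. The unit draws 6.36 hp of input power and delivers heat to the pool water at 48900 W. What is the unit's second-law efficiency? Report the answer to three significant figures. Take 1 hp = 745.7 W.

Converting, Q̇_H = 48900 W = 65.58 hp, so COP_actual = Q̇_H/Ẇ = 65.58/6.360 = 10.31.
In absolute terms T_C = 293.71 K and T_H = 300.93 K, so ΔT = 7.222 K.
COP_Carnot = T_H/ΔT = 300.93/7.222 = 41.67.
η_II = COP_actual/COP_Carnot = 10.31/41.67 = 0.2475.

0.247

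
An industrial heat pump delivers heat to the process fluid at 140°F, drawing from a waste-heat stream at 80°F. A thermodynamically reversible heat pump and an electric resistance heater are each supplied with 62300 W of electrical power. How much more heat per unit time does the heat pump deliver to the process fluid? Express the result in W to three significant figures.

In absolute terms T_C = 299.82 K and T_H = 333.15 K, so ΔT = 33.33 K.
COP_Carnot = T_H/ΔT = 333.15/33.33 = 9.995.
The heat pump delivers Q̇_H = COP × Ẇ = 622700 W; the resistance heater delivers Ẇ = 62300 W.
Extra = (COP − 1)·Ẇ = 560400 W.

560000 W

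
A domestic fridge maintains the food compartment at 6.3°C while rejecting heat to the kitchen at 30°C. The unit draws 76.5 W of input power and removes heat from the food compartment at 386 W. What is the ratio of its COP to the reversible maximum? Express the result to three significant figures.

COP_actual = Q̇_C/Ẇ = 386.0/76.50 = 5.046.
In absolute terms T_C = 279.45 K and T_H = 303.15 K, so ΔT = 23.70 K.
COP_Carnot = T_C/ΔT = 279.45/23.70 = 11.79.
η_II = COP_actual/COP_Carnot = 5.046/11.79 = 0.4279.

0.428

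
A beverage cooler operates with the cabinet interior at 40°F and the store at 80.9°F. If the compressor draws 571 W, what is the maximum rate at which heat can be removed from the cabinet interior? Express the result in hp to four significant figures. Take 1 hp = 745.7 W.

In absolute terms T_C = 277.59 K and T_H = 300.32 K, so ΔT = 22.72 K.
COP_Carnot = T_C/ΔT = 277.59/22.72 = 12.22.
Q̇_max = COP_Carnot × Ẇ = 12.22 × 571.0 W = 6976 W = 9.355 hp.

9.355 hp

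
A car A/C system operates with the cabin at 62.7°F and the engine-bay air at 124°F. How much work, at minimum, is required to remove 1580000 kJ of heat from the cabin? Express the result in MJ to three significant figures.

In absolute terms T_C = 290.21 K and T_H = 324.26 K, so ΔT = 34.06 K.
The reversible limit is COP_R = T_C/ΔT = 8.522, so W_min = Q_C/COP = Q_C·ΔT/T_C.
W_min = 1580000 × 34.06/290.21 = 185400 kJ = 185.4 MJ.

185 MJ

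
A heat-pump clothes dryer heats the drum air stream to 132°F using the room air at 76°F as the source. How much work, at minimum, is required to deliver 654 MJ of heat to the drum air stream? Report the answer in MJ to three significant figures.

In absolute terms T_C = 297.59 K and T_H = 328.71 K, so ΔT = 31.11 K.
The reversible limit is COP_HP = T_H/ΔT = 10.57, so W_min = Q_H/COP = Q_H·ΔT/T_H.
W_min = 654.0 × 31.11/328.71 = 61.90 MJ.

61.9 MJ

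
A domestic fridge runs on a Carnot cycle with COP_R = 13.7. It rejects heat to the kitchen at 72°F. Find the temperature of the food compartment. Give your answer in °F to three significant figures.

35.8 °F

For a Carnot refrigerator COP_R = T_C/(T_H − T_C), so T_C = COP·T_H/(1 + COP).
With T_H = 295.37 K, T_C = 13.7 × 295.37/14.70 = 275.28 K.
Converting, 275.28 K = 35.83°F.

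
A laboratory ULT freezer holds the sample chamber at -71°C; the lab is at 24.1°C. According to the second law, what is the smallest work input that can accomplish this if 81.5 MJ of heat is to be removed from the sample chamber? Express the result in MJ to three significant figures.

38.3 MJ

In absolute terms T_C = 202.15 K and T_H = 297.25 K, so ΔT = 95.10 K.
The reversible limit is COP_R = T_C/ΔT = 2.126, so W_min = Q_C/COP = Q_C·ΔT/T_C.
W_min = 81.50 × 95.10/202.15 = 38.34 MJ.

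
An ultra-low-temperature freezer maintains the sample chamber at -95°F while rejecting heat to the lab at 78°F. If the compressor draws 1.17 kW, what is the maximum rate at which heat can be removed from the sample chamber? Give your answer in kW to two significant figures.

In absolute terms T_C = 202.59 K and T_H = 298.71 K, so ΔT = 96.11 K.
COP_Carnot = T_C/ΔT = 202.59/96.11 = 2.108.
Q̇_max = COP_Carnot × Ẇ = 2.108 × 1.170 kW = 2.466 kW.

2.5 kW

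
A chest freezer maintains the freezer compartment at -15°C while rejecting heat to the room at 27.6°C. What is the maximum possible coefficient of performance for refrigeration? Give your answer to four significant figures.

6.060

In absolute terms T_C = 258.15 K and T_H = 300.75 K, so ΔT = 42.60 K.
For a reversible cycle, COP_Carnot = T_C/ΔT = 258.15/42.60 = 6.060.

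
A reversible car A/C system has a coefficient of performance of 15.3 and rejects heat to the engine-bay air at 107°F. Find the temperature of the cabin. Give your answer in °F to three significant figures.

72.2 °F

For a Carnot refrigerator COP_R = T_C/(T_H − T_C), so T_C = COP·T_H/(1 + COP).
With T_H = 314.82 K, T_C = 15.3 × 314.82/16.30 = 295.50 K.
Converting, 295.50 K = 72.23°F.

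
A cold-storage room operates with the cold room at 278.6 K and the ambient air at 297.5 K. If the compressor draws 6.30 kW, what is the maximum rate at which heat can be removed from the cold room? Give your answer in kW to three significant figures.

92.9 kW

The reservoir spacing is ΔT = 297.5 − 278.6 = 18.90 K.
COP_Carnot = T_C/ΔT = 278.60/18.90 = 14.74.
Q̇_max = COP_Carnot × Ẇ = 14.74 × 6.300 kW = 92.87 kW.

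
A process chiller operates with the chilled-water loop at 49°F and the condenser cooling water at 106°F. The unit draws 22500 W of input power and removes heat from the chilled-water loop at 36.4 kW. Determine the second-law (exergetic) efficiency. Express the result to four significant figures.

Converting, Q̇_C = 36.40 kW = 36400 W, so COP_actual = Q̇_C/Ẇ = 36400/22500 = 1.618.
In absolute terms T_C = 282.59 K and T_H = 314.26 K, so ΔT = 31.67 K.
COP_Carnot = T_C/ΔT = 282.59/31.67 = 8.924.
η_II = COP_actual/COP_Carnot = 1.618/8.924 = 0.1813.

0.1813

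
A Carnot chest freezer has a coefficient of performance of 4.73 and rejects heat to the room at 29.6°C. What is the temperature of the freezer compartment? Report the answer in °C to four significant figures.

For a Carnot refrigerator COP_R = T_C/(T_H − T_C), so T_C = COP·T_H/(1 + COP).
With T_H = 302.75 K, T_C = 4.73 × 302.75/5.730 = 249.91 K.
Converting, 249.91 K = -23.24°C.

-23.24 °C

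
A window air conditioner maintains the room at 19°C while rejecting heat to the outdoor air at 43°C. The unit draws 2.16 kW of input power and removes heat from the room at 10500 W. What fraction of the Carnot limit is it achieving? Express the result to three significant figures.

0.399

Converting, Q̇_C = 10500 W = 10.50 kW, so COP_actual = Q̇_C/Ẇ = 10.50/2.160 = 4.861.
In absolute terms T_C = 292.15 K and T_H = 316.15 K, so ΔT = 24.00 K.
COP_Carnot = T_C/ΔT = 292.15/24.00 = 12.17.
η_II = COP_actual/COP_Carnot = 4.861/12.17 = 0.3993.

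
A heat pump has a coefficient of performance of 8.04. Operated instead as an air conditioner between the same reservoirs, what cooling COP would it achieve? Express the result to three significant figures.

Since Q_H = Q_C + W for any cycle, COP_R = Q_C/W = Q_H/W − 1.
COP_R = 8.04 − 1 = 7.04.

7.04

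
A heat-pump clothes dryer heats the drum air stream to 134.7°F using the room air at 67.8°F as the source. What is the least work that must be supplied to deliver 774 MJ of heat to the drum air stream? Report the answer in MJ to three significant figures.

In absolute terms T_C = 293.04 K and T_H = 330.21 K, so ΔT = 37.17 K.
The reversible limit is COP_HP = T_H/ΔT = 8.884, so W_min = Q_H/COP = Q_H·ΔT/T_H.
W_min = 774.0 × 37.17/330.21 = 87.12 MJ.

87.1 MJ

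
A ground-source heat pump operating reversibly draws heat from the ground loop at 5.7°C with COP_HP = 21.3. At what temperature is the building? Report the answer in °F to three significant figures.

COP_HP = T_H/(T_H − T_C) rearranges to T_H = COP·T_C/(COP − 1).
With T_C = 278.85 K, T_H = 21.3 × 278.85/20.30 = 292.59 K.
Converting, 292.59 K = 66.99°F.

67.0 °F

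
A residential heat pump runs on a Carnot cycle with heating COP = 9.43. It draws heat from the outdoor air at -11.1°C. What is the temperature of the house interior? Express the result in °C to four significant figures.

19.99 °C

COP_HP = T_H/(T_H − T_C) rearranges to T_H = COP·T_C/(COP − 1).
With T_C = 262.05 K, T_H = 9.43 × 262.05/8.430 = 293.14 K.
Converting, 293.14 K = 19.99°C.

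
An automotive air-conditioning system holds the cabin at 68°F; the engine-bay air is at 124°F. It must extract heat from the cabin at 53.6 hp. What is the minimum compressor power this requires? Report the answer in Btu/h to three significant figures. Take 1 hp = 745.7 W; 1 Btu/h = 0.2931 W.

14500 Btu/h

In absolute terms T_C = 293.15 K and T_H = 324.26 K, so ΔT = 31.11 K.
COP_Carnot = T_C/ΔT = 293.15/31.11 = 9.423.
Ẇ_min = Q̇/COP_Carnot = 53.60/9.423 = 5.688 hp = 14470 Btu/h.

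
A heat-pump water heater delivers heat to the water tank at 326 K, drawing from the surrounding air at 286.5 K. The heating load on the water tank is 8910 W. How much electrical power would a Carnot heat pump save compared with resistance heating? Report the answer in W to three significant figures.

The reservoir spacing is ΔT = 326 − 286.5 = 39.50 K.
COP_Carnot = T_H/ΔT = 326.00/39.50 = 8.253.
Resistance heating needs Ẇ_res = Q̇_H = 8910 W; the reversible heat pump needs only Ẇ_hp = Q̇_H/COP = 1080 W.
Saving = 8910 − 1080 = 7830 W.

7830 W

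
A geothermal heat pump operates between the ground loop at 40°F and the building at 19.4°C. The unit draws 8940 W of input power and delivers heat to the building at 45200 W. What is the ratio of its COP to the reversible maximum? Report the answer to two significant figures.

COP_actual = Q̇_H/Ẇ = 45200/8940 = 5.056.
In absolute terms T_C = 277.59 K and T_H = 292.55 K, so ΔT = 14.96 K.
COP_Carnot = T_H/ΔT = 292.55/14.96 = 19.56.
η_II = COP_actual/COP_Carnot = 5.056/19.56 = 0.2585.

0.26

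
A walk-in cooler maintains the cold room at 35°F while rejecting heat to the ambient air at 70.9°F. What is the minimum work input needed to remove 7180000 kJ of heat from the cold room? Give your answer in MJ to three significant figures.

521 MJ

In absolute terms T_C = 274.82 K and T_H = 294.76 K, so ΔT = 19.94 K.
The reversible limit is COP_R = T_C/ΔT = 13.78, so W_min = Q_C/COP = Q_C·ΔT/T_C.
W_min = 7180000 × 19.94/274.82 = 521100 kJ = 521.1 MJ.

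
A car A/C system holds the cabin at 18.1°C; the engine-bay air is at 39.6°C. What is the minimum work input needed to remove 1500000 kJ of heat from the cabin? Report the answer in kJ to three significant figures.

In absolute terms T_C = 291.25 K and T_H = 312.75 K, so ΔT = 21.50 K.
The reversible limit is COP_R = T_C/ΔT = 13.55, so W_min = Q_C/COP = Q_C·ΔT/T_C.
W_min = 1500000 × 21.50/291.25 = 110700 kJ.

111000 kJ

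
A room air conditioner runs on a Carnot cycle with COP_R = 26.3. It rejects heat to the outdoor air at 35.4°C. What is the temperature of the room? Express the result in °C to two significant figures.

24 °C

For a Carnot refrigerator COP_R = T_C/(T_H − T_C), so T_C = COP·T_H/(1 + COP).
With T_H = 308.55 K, T_C = 26.3 × 308.55/27.30 = 297.25 K.
Converting, 297.25 K = 24.10°C.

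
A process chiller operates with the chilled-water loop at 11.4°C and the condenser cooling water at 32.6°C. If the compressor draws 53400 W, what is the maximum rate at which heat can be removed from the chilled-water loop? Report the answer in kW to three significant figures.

717 kW

In absolute terms T_C = 284.55 K and T_H = 305.75 K, so ΔT = 21.20 K.
COP_Carnot = T_C/ΔT = 284.55/21.20 = 13.42.
Q̇_max = COP_Carnot × Ẇ = 13.42 × 53400 W = 716700 W = 716.7 kW.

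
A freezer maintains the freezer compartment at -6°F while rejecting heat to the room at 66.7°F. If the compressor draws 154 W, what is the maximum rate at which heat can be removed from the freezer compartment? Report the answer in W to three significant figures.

In absolute terms T_C = 252.04 K and T_H = 292.43 K, so ΔT = 40.39 K.
COP_Carnot = T_C/ΔT = 252.04/40.39 = 6.240.
Q̇_max = COP_Carnot × Ẇ = 6.240 × 154.0 W = 961.0 W.

961 W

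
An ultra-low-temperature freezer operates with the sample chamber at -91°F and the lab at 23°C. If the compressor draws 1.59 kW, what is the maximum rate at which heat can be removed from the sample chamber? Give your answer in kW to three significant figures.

3.57 kW

In absolute terms T_C = 204.82 K and T_H = 296.15 K, so ΔT = 91.33 K.
COP_Carnot = T_C/ΔT = 204.82/91.33 = 2.243.
Q̇_max = COP_Carnot × Ẇ = 2.243 × 1.590 kW = 3.566 kW.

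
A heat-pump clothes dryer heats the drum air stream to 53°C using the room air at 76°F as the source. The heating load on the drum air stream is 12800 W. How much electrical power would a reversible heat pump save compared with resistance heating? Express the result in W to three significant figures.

11700 W

In absolute terms T_C = 297.59 K and T_H = 326.15 K, so ΔT = 28.56 K.
COP_Carnot = T_H/ΔT = 326.15/28.56 = 11.42.
Resistance heating needs Ẇ_res = Q̇_H = 12800 W; the reversible heat pump needs only Ẇ_hp = Q̇_H/COP = 1121 W.
Saving = 12800 − 1121 = 11680 W.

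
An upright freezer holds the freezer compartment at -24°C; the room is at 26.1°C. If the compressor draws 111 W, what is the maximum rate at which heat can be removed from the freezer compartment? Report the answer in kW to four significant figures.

In absolute terms T_C = 249.15 K and T_H = 299.25 K, so ΔT = 50.10 K.
COP_Carnot = T_C/ΔT = 249.15/50.10 = 4.973.
Q̇_max = COP_Carnot × Ẇ = 4.973 × 111.0 W = 552.0 W = 0.5520 kW.

0.5520 kW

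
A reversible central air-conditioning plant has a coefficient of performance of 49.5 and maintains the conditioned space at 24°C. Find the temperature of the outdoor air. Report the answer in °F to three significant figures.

86.0 °F

COP_R = T_C/(T_H − T_C) gives T_H − T_C = T_C/COP.
With T_C = 297.15 K, T_H = 297.15 × (1 + 1/49.5) = 303.15 K.
Converting, 303.15 K = 86.01°F.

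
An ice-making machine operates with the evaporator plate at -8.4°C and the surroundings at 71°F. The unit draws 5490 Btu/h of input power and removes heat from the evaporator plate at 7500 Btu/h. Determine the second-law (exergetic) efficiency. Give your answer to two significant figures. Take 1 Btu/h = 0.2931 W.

0.16

COP_actual = Q̇_C/Ẇ = 7500/5490 = 1.366.
In absolute terms T_C = 264.75 K and T_H = 294.82 K, so ΔT = 30.07 K.
COP_Carnot = T_C/ΔT = 264.75/30.07 = 8.805.
η_II = COP_actual/COP_Carnot = 1.366/8.805 = 0.1551.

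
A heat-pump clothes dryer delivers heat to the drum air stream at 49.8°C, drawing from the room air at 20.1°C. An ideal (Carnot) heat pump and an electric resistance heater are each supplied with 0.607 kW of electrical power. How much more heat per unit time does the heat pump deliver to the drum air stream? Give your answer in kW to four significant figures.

5.993 kW

In absolute terms T_C = 293.25 K and T_H = 322.95 K, so ΔT = 29.70 K.
COP_Carnot = T_H/ΔT = 322.95/29.70 = 10.87.
The heat pump delivers Q̇_H = COP × Ẇ = 6.600 kW; the resistance heater delivers Ẇ = 0.6070 kW.
Extra = (COP − 1)·Ẇ = 5.993 kW.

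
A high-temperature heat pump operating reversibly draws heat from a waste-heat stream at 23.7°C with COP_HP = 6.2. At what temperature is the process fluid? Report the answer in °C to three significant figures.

COP_HP = T_H/(T_H − T_C) rearranges to T_H = COP·T_C/(COP − 1).
With T_C = 296.85 K, T_H = 6.2 × 296.85/5.200 = 353.94 K.
Converting, 353.94 K = 80.79°C.

80.8 °C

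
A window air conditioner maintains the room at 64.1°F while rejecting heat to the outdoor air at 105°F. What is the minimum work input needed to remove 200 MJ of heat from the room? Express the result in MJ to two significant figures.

In absolute terms T_C = 290.98 K and T_H = 313.71 K, so ΔT = 22.72 K.
The reversible limit is COP_R = T_C/ΔT = 12.81, so W_min = Q_C/COP = Q_C·ΔT/T_C.
W_min = 200.0 × 22.72/290.98 = 15.62 MJ.

16 MJ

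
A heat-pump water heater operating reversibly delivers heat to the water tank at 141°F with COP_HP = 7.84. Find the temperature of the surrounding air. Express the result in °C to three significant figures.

COP_HP = T_H/(T_H − T_C) gives T_H − T_C = T_H/COP.
With T_H = 333.71 K, T_C = 333.71 × (1 − 1/7.84) = 291.14 K.
Converting, 291.14 K = 17.99°C.

18.0 °C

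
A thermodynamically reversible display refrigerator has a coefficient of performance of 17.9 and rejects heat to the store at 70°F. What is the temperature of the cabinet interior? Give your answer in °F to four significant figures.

For a Carnot refrigerator COP_R = T_C/(T_H − T_C), so T_C = COP·T_H/(1 + COP).
With T_H = 294.26 K, T_C = 17.9 × 294.26/18.90 = 278.69 K.
Converting, 278.69 K = 41.98°F.

41.98 °F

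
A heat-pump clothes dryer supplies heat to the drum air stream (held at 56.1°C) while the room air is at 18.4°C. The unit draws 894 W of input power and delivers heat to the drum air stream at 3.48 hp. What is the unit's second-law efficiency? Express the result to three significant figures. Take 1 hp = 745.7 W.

0.332

Converting, Q̇_H = 3.480 hp = 2595 W, so COP_actual = Q̇_H/Ẇ = 2595/894.0 = 2.903.
In absolute terms T_C = 291.55 K and T_H = 329.25 K, so ΔT = 37.70 K.
COP_Carnot = T_H/ΔT = 329.25/37.70 = 8.733.
η_II = COP_actual/COP_Carnot = 2.903/8.733 = 0.3324.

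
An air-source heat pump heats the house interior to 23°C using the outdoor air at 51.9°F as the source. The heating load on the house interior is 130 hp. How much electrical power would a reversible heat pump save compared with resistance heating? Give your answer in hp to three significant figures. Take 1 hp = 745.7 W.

125 hp

In absolute terms T_C = 284.21 K and T_H = 296.15 K, so ΔT = 11.94 K.
COP_Carnot = T_H/ΔT = 296.15/11.94 = 24.79.
Resistance heating needs Ẇ_res = Q̇_H = 130.0 hp; the reversible heat pump needs only Ẇ_hp = Q̇_H/COP = 5.243 hp.
Saving = 130.0 − 5.243 = 124.8 hp.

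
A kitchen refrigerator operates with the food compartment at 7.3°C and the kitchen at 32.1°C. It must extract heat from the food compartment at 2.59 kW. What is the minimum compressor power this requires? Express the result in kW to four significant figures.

In absolute terms T_C = 280.45 K and T_H = 305.25 K, so ΔT = 24.80 K.
COP_Carnot = T_C/ΔT = 280.45/24.80 = 11.31.
Ẇ_min = Q̇/COP_Carnot = 2.590/11.31 = 0.2290 kW.

0.2290 kW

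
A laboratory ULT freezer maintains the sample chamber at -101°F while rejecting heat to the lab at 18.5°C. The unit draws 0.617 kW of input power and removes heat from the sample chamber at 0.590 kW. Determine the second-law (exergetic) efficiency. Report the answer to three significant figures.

COP_actual = Q̇_C/Ẇ = 0.5900/0.6170 = 0.9562.
In absolute terms T_C = 199.26 K and T_H = 291.65 K, so ΔT = 92.39 K.
COP_Carnot = T_C/ΔT = 199.26/92.39 = 2.157.
η_II = COP_actual/COP_Carnot = 0.9562/2.157 = 0.4434.

0.443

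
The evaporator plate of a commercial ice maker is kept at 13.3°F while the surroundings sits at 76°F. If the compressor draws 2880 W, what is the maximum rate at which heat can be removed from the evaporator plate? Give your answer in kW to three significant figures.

In absolute terms T_C = 262.76 K and T_H = 297.59 K, so ΔT = 34.83 K.
COP_Carnot = T_C/ΔT = 262.76/34.83 = 7.543.
Q̇_max = COP_Carnot × Ẇ = 7.543 × 2880 W = 21720 W = 21.72 kW.

21.7 kW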